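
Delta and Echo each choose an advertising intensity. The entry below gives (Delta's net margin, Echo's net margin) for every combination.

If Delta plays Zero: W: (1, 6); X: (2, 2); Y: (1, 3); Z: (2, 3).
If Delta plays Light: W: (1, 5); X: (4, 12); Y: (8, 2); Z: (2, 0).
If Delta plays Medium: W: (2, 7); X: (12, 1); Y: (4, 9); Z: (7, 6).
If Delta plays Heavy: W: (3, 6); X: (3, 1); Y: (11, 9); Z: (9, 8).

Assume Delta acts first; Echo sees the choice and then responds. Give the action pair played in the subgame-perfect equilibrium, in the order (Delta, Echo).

Work backward from Echo's decision.
- Zero: Echo compares 6, 2, 3, 3 and picks W; Delta would get 1.
- Light: Echo compares 5, 12, 2, 0 and picks X; Delta would get 4.
- Medium: Echo compares 7, 1, 9, 6 and picks Y; Delta would get 4.
- Heavy: Echo compares 6, 1, 9, 8 and picks Y; Delta would get 11.
Among 1, 4, 4, 11, the best is 11 at Heavy. Subgame-perfect outcome: (Heavy, Y) with payoffs (11, 9).

(Heavy, Y)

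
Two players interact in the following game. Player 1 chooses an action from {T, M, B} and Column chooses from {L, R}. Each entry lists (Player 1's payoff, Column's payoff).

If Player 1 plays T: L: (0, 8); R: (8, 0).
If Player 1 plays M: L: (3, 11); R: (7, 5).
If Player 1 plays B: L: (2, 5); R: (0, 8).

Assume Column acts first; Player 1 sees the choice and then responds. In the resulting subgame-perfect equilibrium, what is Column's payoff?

Backward induction with Column moving first.
- L: BR = M, leader payoff 11.
- R: BR = T, leader payoff 0.
Column's induced payoffs are 11, 0, so Column commits to L. Subgame-perfect outcome: (M, L) with payoffs (3, 11).

11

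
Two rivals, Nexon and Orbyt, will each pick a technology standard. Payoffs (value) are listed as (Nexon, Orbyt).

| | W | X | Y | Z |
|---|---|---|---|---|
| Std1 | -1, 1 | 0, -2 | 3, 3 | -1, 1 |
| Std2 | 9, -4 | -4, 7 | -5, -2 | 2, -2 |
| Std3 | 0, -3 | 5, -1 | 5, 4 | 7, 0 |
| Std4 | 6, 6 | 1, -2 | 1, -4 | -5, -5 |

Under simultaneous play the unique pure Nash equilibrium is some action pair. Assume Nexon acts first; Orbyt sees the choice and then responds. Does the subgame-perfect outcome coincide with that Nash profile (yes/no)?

Solve by backward induction (Nexon leads).
- Std1 → Orbyt plays Y (best of 1, -2, 3, 1); Nexon gets 3.
- Std2 → Orbyt plays X (best of -4, 7, -2, -2); Nexon gets -4.
- Std3 → Orbyt plays Y (best of -3, -1, 4, 0); Nexon gets 5.
- Std4 → Orbyt plays W (best of 6, -2, -4, -5); Nexon gets 6.
Maximizing over 3, -4, 5, 6, Nexon chooses Std4. Subgame-perfect outcome: (Std4, W) with payoffs (6, 6).
Under simultaneous play:
Nexon's best replies: W→Std2; X→Std3; Y→Std3; Z→Std3.
Orbyt's best replies: Std1→Y; Std2→X; Std3→Y; Std4→W.
Only (Std3, Y) has each player best-responding; Nash payoffs (5, 4).
Sequential outcome (Std4, W) differs from the Nash profile (Std3, Y).

no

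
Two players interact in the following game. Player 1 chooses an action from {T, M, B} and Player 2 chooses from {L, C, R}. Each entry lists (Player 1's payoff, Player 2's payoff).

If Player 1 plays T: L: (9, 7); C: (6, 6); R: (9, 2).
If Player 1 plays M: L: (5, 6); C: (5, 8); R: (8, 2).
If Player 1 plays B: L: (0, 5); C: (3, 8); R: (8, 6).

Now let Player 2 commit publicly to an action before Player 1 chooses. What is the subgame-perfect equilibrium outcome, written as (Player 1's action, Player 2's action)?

Backward induction with Player 2 moving first.
- L: BR = T, leader payoff 7.
- C: BR = T, leader payoff 6.
- R: BR = T, leader payoff 2.
Player 2's induced payoffs are 7, 6, 2, so Player 2 commits to L. Subgame-perfect outcome: (T, L) with payoffs (9, 7).

(T, L)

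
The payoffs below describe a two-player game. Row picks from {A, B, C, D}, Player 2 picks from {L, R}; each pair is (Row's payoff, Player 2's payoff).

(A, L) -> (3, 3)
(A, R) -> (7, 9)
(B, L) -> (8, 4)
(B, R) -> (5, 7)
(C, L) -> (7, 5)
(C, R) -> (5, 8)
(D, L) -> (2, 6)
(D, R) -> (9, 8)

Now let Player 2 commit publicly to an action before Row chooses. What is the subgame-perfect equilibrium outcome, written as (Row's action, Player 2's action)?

Work backward from Row's decision.
- L: BR = B, leader payoff 4.
- R: BR = D, leader payoff 8.
Player 2's induced payoffs are 4, 8, so Player 2 commits to R. Subgame-perfect outcome: (D, R) with payoffs (9, 8).

(D, R)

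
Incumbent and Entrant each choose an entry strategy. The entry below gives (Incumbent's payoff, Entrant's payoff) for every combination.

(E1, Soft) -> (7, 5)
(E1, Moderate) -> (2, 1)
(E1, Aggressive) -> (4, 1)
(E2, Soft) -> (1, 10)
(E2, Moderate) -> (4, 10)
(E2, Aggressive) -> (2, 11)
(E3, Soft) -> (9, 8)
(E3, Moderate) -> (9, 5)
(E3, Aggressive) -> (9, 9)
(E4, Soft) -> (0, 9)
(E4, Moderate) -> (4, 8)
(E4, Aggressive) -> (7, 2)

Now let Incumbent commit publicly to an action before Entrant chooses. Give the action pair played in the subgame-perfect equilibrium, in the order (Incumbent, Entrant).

(E3, Aggressive)

Backward induction with Incumbent moving first.
- E1: BR = Soft, leader payoff 7.
- E2: BR = Aggressive, leader payoff 2.
- E3: BR = Aggressive, leader payoff 9.
- E4: BR = Soft, leader payoff 0.
Maximizing over 7, 2, 9, 0, Incumbent chooses E3. Subgame-perfect outcome: (E3, Aggressive) with payoffs (9, 9).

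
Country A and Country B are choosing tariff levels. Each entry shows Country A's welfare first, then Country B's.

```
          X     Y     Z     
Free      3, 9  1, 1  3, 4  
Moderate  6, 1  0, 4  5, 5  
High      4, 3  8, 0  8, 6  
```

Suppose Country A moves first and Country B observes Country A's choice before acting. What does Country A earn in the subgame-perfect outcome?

Backward induction with Country A moving first.
- Free: BR = X, leader payoff 3.
- Moderate: BR = Z, leader payoff 5.
- High: BR = Z, leader payoff 8.
Maximizing over 3, 5, 8, Country A chooses High. Subgame-perfect outcome: (High, Z) with payoffs (8, 6).

8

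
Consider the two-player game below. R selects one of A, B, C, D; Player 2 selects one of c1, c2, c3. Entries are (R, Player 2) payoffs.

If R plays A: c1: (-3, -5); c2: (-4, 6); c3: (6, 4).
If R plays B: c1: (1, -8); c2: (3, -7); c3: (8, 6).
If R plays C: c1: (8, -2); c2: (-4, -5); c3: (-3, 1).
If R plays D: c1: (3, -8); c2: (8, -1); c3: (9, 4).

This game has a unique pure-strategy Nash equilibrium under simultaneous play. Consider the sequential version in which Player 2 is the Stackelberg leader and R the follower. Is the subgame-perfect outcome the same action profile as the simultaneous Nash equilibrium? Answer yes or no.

yes

Work backward from R's decision.
- c1: R compares -3, 1, 8, 3 and picks C; Player 2 would get -2.
- c2: R compares -4, 3, -4, 8 and picks D; Player 2 would get -1.
- c3: R compares 6, 8, -3, 9 and picks D; Player 2 would get 4.
Player 2's induced payoffs are -2, -1, 4, so Player 2 commits to c3. Subgame-perfect outcome: (D, c3) with payoffs (9, 4).
Under simultaneous play:
R's best replies: c1→C; c2→D; c3→D.
Player 2's best replies: A→c2; B→c3; C→c3; D→c3.
Only (D, c3) has each player best-responding; Nash payoffs (9, 4).
Sequential outcome (D, c3) coincides with the Nash profile (D, c3).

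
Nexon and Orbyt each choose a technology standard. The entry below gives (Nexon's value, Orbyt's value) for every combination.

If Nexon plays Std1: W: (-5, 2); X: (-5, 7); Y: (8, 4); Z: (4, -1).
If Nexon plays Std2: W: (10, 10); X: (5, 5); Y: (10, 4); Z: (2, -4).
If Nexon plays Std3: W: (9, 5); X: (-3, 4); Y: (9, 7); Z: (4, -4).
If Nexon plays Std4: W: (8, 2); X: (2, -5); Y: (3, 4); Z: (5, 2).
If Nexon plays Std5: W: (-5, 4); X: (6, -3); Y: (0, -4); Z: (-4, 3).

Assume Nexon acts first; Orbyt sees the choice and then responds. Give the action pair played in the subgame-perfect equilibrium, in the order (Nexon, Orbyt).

(Std2, W)

Orbyt best-responds to each possible Nexon move:
- Std1 → Orbyt plays X (best of 2, 7, 4, -1); Nexon gets -5.
- Std2 → Orbyt plays W (best of 10, 5, 4, -4); Nexon gets 10.
- Std3 → Orbyt plays Y (best of 5, 4, 7, -4); Nexon gets 9.
- Std4 → Orbyt plays Y (best of 2, -5, 4, 2); Nexon gets 3.
- Std5 → Orbyt plays W (best of 4, -3, -4, 3); Nexon gets -5.
Among -5, 10, 9, 3, -5, the best is 10 at Std2. Subgame-perfect outcome: (Std2, W) with payoffs (10, 10).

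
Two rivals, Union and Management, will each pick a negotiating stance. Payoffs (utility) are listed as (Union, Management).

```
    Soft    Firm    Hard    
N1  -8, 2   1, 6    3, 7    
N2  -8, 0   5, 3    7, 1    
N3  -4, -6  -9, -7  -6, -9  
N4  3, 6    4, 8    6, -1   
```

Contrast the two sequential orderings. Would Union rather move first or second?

first

If Union leads: Management's best replies are N1→Hard, N2→Firm, N3→Soft, N4→Firm; Union's induced payoffs 3, 5, -4, 4; outcome (N2, Firm), payoffs (5, 3).
If Management leads: Union's best replies are Soft→N4, Firm→N2, Hard→N2; Management's induced payoffs 6, 3, 1; outcome (N4, Soft), payoffs (3, 6).
Union gets 5 moving first and 3 moving second, so Union prefers to move first.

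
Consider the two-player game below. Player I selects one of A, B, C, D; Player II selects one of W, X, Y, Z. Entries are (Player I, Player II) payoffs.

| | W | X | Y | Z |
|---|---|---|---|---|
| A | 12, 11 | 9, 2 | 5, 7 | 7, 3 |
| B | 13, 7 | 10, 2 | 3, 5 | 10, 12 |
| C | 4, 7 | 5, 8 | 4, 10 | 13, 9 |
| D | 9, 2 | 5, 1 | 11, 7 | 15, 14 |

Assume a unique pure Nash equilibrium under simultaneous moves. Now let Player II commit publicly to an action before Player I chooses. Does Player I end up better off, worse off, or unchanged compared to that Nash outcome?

unchanged

Player I best-responds to each possible Player II move:
- W: Player I compares 12, 13, 4, 9 and picks B; Player II would get 7.
- X: Player I compares 9, 10, 5, 5 and picks B; Player II would get 2.
- Y: Player I compares 5, 3, 4, 11 and picks D; Player II would get 7.
- Z: Player I compares 7, 10, 13, 15 and picks D; Player II would get 14.
Among 7, 2, 7, 14, the best is 14 at Z. Subgame-perfect outcome: (D, Z) with payoffs (15, 14).
For the simultaneous game, intersect best replies.
Player I's best replies: W→B; X→B; Y→D; Z→D.
Player II's best replies: A→W; B→Z; C→Y; D→Z.
Only (D, Z) has each player best-responding; Nash payoffs (15, 14).
Player I earns 15 sequentially versus 15 at the Nash outcome: unchanged.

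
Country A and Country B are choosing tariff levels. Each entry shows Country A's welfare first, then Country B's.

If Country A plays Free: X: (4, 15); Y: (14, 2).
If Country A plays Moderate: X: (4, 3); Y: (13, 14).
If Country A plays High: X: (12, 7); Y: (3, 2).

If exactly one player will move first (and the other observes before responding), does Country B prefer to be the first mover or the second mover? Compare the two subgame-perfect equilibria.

If Country A leads: Country B's best replies are Free→X, Moderate→Y, High→X; Country A's induced payoffs 4, 13, 12; outcome (Moderate, Y), payoffs (13, 14).
If Country B leads: Country A's best replies are X→High, Y→Free; Country B's induced payoffs 7, 2; outcome (High, X), payoffs (12, 7).
Country B gets 7 moving first and 14 moving second, so Country B prefers to move second.

second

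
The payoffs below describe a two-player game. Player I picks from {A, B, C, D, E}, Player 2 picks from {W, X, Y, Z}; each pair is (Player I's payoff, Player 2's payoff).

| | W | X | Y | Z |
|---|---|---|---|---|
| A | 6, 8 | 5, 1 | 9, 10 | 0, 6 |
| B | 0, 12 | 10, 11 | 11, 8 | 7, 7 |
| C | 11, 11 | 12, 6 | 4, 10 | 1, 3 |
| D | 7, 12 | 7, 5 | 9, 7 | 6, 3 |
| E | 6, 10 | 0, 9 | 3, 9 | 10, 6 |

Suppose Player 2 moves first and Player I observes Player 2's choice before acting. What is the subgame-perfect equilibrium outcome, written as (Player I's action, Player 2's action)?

(C, W)

Backward induction with Player 2 moving first.
- W: BR = C, leader payoff 11.
- X: BR = C, leader payoff 6.
- Y: BR = B, leader payoff 8.
- Z: BR = E, leader payoff 6.
Maximizing over 11, 6, 8, 6, Player 2 chooses W. Subgame-perfect outcome: (C, W) with payoffs (11, 11).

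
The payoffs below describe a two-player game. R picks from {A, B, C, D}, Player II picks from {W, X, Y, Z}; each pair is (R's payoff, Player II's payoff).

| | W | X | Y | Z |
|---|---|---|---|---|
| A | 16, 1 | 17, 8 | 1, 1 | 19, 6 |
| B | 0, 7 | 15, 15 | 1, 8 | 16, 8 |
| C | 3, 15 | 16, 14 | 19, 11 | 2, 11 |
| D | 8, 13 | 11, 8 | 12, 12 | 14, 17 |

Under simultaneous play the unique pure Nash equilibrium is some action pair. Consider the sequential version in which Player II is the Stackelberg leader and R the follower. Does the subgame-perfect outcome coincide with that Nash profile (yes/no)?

Solve by backward induction (Player II leads).
- W → R plays A (best of 16, 0, 3, 8); Player II gets 1.
- X → R plays A (best of 17, 15, 16, 11); Player II gets 8.
- Y → R plays C (best of 1, 1, 19, 12); Player II gets 11.
- Z → R plays A (best of 19, 16, 2, 14); Player II gets 6.
Player II's induced payoffs are 1, 8, 11, 6, so Player II commits to Y. Subgame-perfect outcome: (C, Y) with payoffs (19, 11).
Under simultaneous play:
R's best replies: W→A; X→A; Y→C; Z→A.
Player II's best replies: A→X; B→X; C→W; D→Z.
The unique mutual best reply is (A, X), giving (17, 8).
Sequential outcome (C, Y) differs from the Nash profile (A, X).

no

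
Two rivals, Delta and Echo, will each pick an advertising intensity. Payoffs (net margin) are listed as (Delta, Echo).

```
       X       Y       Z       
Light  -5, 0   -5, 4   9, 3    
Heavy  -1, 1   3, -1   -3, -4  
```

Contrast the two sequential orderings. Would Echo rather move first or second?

first

If Delta leads: Echo's best replies are Light→Y, Heavy→X; Delta's induced payoffs -5, -1; outcome (Heavy, X), payoffs (-1, 1).
If Echo leads: Delta's best replies are X→Heavy, Y→Heavy, Z→Light; Echo's induced payoffs 1, -1, 3; outcome (Light, Z), payoffs (9, 3).
Echo gets 3 moving first and 1 moving second, so Echo prefers to move first.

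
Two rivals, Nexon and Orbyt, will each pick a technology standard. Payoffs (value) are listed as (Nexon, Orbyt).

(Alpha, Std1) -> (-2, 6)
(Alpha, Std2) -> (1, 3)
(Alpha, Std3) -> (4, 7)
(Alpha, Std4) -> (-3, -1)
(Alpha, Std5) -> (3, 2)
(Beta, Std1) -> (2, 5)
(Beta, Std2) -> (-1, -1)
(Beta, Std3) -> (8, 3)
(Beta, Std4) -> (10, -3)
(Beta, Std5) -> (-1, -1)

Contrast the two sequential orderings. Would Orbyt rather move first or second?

second

If Nexon leads: Orbyt's best replies are Alpha→Std3, Beta→Std1; Nexon's induced payoffs 4, 2; outcome (Alpha, Std3), payoffs (4, 7).
If Orbyt leads: Nexon's best replies are Std1→Beta, Std2→Alpha, Std3→Beta, Std4→Beta, Std5→Alpha; Orbyt's induced payoffs 5, 3, 3, -3, 2; outcome (Beta, Std1), payoffs (2, 5).
Orbyt gets 5 moving first and 7 moving second, so Orbyt prefers to move second.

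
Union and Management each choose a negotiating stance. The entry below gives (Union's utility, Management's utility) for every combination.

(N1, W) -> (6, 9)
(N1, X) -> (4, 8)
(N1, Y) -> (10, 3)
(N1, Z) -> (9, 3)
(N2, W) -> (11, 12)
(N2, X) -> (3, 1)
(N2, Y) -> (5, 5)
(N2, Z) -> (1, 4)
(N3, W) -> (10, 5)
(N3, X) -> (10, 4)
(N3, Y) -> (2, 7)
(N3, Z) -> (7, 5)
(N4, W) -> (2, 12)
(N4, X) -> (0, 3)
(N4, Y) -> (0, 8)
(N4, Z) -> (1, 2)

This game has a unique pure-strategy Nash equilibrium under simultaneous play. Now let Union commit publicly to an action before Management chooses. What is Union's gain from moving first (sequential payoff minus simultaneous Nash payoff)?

0

Solve by backward induction (Union leads).
- N1: BR = W, leader payoff 6.
- N2: BR = W, leader payoff 11.
- N3: BR = Y, leader payoff 2.
- N4: BR = W, leader payoff 2.
Among 6, 11, 2, 2, the best is 11 at N2. Subgame-perfect outcome: (N2, W) with payoffs (11, 12).
Under simultaneous play:
Union's best replies: W→N2; X→N3; Y→N1; Z→N1.
Management's best replies: N1→W; N2→W; N3→Y; N4→W.
Only (N2, W) has each player best-responding; Nash payoffs (11, 12).
Union's commitment gain: 11 − 11 = 0.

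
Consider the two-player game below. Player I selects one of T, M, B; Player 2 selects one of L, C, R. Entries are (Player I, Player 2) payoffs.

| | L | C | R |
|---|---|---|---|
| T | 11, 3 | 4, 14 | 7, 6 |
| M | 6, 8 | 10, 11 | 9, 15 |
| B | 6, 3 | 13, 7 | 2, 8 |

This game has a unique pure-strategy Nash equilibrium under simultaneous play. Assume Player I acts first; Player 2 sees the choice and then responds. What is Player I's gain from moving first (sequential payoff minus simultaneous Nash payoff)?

0

Solve by backward induction (Player I leads).
- T: BR = C, leader payoff 4.
- M: BR = R, leader payoff 9.
- B: BR = R, leader payoff 2.
Among 4, 9, 2, the best is 9 at M. Subgame-perfect outcome: (M, R) with payoffs (9, 15).
Now find the simultaneous Nash equilibrium.
Player I's best replies: L→T; C→B; R→M.
Player 2's best replies: T→C; M→R; B→R.
The unique mutual best reply is (M, R), giving (9, 15).
Player I's commitment gain: 9 − 9 = 0.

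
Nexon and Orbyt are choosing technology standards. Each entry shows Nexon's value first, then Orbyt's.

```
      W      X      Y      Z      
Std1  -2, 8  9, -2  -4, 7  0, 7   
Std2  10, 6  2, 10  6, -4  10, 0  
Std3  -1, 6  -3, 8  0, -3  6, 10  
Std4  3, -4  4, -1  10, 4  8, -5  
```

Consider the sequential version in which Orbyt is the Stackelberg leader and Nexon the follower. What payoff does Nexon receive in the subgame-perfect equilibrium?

10

Solve by backward induction (Orbyt leads).
- W: BR = Std2, leader payoff 6.
- X: BR = Std1, leader payoff -2.
- Y: BR = Std4, leader payoff 4.
- Z: BR = Std2, leader payoff 0.
Orbyt's induced payoffs are 6, -2, 4, 0, so Orbyt commits to W. Subgame-perfect outcome: (Std2, W) with payoffs (10, 6).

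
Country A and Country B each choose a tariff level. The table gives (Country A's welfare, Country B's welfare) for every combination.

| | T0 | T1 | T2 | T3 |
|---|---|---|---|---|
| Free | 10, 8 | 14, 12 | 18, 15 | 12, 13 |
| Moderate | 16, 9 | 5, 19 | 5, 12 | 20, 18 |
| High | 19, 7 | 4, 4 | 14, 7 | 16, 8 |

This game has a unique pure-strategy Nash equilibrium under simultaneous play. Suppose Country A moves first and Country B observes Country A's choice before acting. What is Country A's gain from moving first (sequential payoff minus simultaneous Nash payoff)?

0

Backward induction with Country A moving first.
- Free: Country B compares 8, 12, 15, 13 and picks T2; Country A would get 18.
- Moderate: Country B compares 9, 19, 12, 18 and picks T1; Country A would get 5.
- High: Country B compares 7, 4, 7, 8 and picks T3; Country A would get 16.
Maximizing over 18, 5, 16, Country A chooses Free. Subgame-perfect outcome: (Free, T2) with payoffs (18, 15).
For the simultaneous game, intersect best replies.
Country A's best replies: T0→High; T1→Free; T2→Free; T3→Moderate.
Country B's best replies: Free→T2; Moderate→T1; High→T3.
The unique mutual best reply is (Free, T2), giving (18, 15).
Country A's commitment gain: 18 − 18 = 0.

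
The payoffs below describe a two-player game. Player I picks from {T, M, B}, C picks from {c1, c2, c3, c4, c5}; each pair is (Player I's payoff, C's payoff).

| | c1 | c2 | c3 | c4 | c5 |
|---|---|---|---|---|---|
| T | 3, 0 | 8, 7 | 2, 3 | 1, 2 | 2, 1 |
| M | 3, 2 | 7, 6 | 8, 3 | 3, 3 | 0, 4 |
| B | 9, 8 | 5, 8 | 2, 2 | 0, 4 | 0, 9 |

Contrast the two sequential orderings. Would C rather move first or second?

first

If Player I leads: C's best replies are T→c2, M→c2, B→c5; Player I's induced payoffs 8, 7, 0; outcome (T, c2), payoffs (8, 7).
If C leads: Player I's best replies are c1→B, c2→T, c3→M, c4→M, c5→T; C's induced payoffs 8, 7, 3, 3, 1; outcome (B, c1), payoffs (9, 8).
C gets 8 moving first and 7 moving second, so C prefers to move first.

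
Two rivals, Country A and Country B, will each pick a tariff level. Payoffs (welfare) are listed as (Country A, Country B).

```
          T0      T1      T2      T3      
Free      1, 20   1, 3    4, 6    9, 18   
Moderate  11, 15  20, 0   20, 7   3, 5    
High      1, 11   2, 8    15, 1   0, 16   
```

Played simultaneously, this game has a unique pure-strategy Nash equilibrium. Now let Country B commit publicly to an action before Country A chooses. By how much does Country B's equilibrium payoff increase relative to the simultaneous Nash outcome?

3

Solve by backward induction (Country B leads).
- T0: BR = Moderate, leader payoff 15.
- T1: BR = Moderate, leader payoff 0.
- T2: BR = Moderate, leader payoff 7.
- T3: BR = Free, leader payoff 18.
Maximizing over 15, 0, 7, 18, Country B chooses T3. Subgame-perfect outcome: (Free, T3) with payoffs (9, 18).
For the simultaneous game, intersect best replies.
Country A's best replies: T0→Moderate; T1→Moderate; T2→Moderate; T3→Free.
Country B's best replies: Free→T0; Moderate→T0; High→T3.
Only (Moderate, T0) has each player best-responding; Nash payoffs (11, 15).
Country B's commitment gain: 18 − 15 = 3.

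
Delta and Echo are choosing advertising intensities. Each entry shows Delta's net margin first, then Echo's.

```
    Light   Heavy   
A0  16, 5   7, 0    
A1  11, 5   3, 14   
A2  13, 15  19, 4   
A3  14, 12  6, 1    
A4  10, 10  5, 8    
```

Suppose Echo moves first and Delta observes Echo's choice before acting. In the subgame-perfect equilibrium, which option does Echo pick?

Light

Work backward from Delta's decision.
- Light → Delta plays A0 (best of 16, 11, 13, 14, 10); Echo gets 5.
- Heavy → Delta plays A2 (best of 7, 3, 19, 6, 5); Echo gets 4.
Among 5, 4, the best is 5 at Light. Subgame-perfect outcome: (A0, Light) with payoffs (16, 5).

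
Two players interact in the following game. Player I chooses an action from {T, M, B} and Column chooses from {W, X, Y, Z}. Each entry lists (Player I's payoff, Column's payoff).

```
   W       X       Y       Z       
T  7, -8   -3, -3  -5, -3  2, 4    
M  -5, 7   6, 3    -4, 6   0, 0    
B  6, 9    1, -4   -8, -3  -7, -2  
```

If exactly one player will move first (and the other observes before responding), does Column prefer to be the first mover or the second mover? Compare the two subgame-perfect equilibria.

second

If Player I leads: Column's best replies are T→Z, M→W, B→W; Player I's induced payoffs 2, -5, 6; outcome (B, W), payoffs (6, 9).
If Column leads: Player I's best replies are W→T, X→M, Y→M, Z→T; Column's induced payoffs -8, 3, 6, 4; outcome (M, Y), payoffs (-4, 6).
Column gets 6 moving first and 9 moving second, so Column prefers to move second.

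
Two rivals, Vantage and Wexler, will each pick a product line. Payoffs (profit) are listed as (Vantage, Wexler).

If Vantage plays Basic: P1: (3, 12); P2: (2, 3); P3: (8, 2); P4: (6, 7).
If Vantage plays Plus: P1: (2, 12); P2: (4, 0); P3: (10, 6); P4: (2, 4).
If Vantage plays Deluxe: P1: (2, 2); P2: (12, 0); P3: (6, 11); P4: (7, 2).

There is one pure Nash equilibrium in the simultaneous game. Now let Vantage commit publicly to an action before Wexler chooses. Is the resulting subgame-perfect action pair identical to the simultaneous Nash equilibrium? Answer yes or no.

Work backward from Wexler's decision.
- Basic: Wexler compares 12, 3, 2, 7 and picks P1; Vantage would get 3.
- Plus: Wexler compares 12, 0, 6, 4 and picks P1; Vantage would get 2.
- Deluxe: Wexler compares 2, 0, 11, 2 and picks P3; Vantage would get 6.
Vantage's induced payoffs are 3, 2, 6, so Vantage commits to Deluxe. Subgame-perfect outcome: (Deluxe, P3) with payoffs (6, 11).
For the simultaneous game, intersect best replies.
Vantage's best replies: P1→Basic; P2→Deluxe; P3→Plus; P4→Deluxe.
Wexler's best replies: Basic→P1; Plus→P1; Deluxe→P3.
The unique mutual best reply is (Basic, P1), giving (3, 12).
Sequential outcome (Deluxe, P3) differs from the Nash profile (Basic, P1).

no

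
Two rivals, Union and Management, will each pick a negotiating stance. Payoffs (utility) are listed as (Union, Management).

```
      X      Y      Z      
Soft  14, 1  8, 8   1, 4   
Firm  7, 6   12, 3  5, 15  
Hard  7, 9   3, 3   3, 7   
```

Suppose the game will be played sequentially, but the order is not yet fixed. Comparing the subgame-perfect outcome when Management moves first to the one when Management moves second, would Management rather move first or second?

If Union leads: Management's best replies are Soft→Y, Firm→Z, Hard→X; Union's induced payoffs 8, 5, 7; outcome (Soft, Y), payoffs (8, 8).
If Management leads: Union's best replies are X→Soft, Y→Firm, Z→Firm; Management's induced payoffs 1, 3, 15; outcome (Firm, Z), payoffs (5, 15).
Management gets 15 moving first and 8 moving second, so Management prefers to move first.

first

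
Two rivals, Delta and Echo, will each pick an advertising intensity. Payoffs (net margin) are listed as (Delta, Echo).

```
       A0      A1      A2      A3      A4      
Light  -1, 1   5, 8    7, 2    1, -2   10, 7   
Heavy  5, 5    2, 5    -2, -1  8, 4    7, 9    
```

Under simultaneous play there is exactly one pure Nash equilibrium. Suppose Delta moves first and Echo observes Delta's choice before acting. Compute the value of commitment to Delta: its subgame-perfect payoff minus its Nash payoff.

2

Work backward from Echo's decision.
- Light: Echo compares 1, 8, 2, -2, 7 and picks A1; Delta would get 5.
- Heavy: Echo compares 5, 5, -1, 4, 9 and picks A4; Delta would get 7.
Among 5, 7, the best is 7 at Heavy. Subgame-perfect outcome: (Heavy, A4) with payoffs (7, 9).
For the simultaneous game, intersect best replies.
Delta's best replies: A0→Heavy; A1→Light; A2→Light; A3→Heavy; A4→Light.
Echo's best replies: Light→A1; Heavy→A4.
Only (Light, A1) has each player best-responding; Nash payoffs (5, 8).
Delta's commitment gain: 7 − 5 = 2.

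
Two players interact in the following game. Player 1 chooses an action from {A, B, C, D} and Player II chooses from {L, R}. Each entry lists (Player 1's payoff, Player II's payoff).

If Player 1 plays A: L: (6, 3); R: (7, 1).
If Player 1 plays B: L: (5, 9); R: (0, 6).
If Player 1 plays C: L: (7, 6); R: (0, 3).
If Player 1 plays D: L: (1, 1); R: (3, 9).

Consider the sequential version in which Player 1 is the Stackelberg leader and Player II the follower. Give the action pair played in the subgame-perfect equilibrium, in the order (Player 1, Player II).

Player II best-responds to each possible Player 1 move:
- A: BR = L, leader payoff 6.
- B: BR = L, leader payoff 5.
- C: BR = L, leader payoff 7.
- D: BR = R, leader payoff 3.
Maximizing over 6, 5, 7, 3, Player 1 chooses C. Subgame-perfect outcome: (C, L) with payoffs (7, 6).

(C, L)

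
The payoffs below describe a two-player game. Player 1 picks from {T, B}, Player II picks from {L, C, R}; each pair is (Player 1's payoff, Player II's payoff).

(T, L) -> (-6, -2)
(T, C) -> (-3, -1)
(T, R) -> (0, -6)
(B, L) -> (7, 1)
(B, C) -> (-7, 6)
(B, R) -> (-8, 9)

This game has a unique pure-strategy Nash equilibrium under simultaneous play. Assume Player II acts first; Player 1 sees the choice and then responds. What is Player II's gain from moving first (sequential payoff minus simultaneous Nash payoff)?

Work backward from Player 1's decision.
- L: Player 1 compares -6, 7 and picks B; Player II would get 1.
- C: Player 1 compares -3, -7 and picks T; Player II would get -1.
- R: Player 1 compares 0, -8 and picks T; Player II would get -6.
Maximizing over 1, -1, -6, Player II chooses L. Subgame-perfect outcome: (B, L) with payoffs (7, 1).
Under simultaneous play:
Player 1's best replies: L→B; C→T; R→T.
Player II's best replies: T→C; B→R.
The unique mutual best reply is (T, C), giving (-3, -1).
Player II's commitment gain: 1 − -1 = 2.

2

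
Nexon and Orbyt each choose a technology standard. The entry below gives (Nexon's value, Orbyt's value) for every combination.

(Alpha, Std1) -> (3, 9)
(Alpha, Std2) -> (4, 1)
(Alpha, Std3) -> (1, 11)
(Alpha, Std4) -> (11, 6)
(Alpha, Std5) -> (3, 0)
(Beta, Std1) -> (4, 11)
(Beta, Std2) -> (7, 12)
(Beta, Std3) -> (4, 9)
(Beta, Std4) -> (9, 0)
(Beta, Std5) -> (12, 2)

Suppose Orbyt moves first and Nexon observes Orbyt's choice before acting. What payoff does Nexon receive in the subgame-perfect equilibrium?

Backward induction with Orbyt moving first.
- Std1: BR = Beta, leader payoff 11.
- Std2: BR = Beta, leader payoff 12.
- Std3: BR = Beta, leader payoff 9.
- Std4: BR = Alpha, leader payoff 6.
- Std5: BR = Beta, leader payoff 2.
Orbyt's induced payoffs are 11, 12, 9, 6, 2, so Orbyt commits to Std2. Subgame-perfect outcome: (Beta, Std2) with payoffs (7, 12).

7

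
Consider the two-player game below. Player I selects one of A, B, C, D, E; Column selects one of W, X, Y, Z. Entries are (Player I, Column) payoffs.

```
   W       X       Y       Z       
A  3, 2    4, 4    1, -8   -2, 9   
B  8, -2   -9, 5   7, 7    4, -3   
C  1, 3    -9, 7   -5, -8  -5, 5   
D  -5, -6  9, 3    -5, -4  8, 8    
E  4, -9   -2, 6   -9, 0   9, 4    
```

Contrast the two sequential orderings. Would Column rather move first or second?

If Player I leads: Column's best replies are A→Z, B→Y, C→X, D→Z, E→X; Player I's induced payoffs -2, 7, -9, 8, -2; outcome (D, Z), payoffs (8, 8).
If Column leads: Player I's best replies are W→B, X→D, Y→B, Z→E; Column's induced payoffs -2, 3, 7, 4; outcome (B, Y), payoffs (7, 7).
Column gets 7 moving first and 8 moving second, so Column prefers to move second.

second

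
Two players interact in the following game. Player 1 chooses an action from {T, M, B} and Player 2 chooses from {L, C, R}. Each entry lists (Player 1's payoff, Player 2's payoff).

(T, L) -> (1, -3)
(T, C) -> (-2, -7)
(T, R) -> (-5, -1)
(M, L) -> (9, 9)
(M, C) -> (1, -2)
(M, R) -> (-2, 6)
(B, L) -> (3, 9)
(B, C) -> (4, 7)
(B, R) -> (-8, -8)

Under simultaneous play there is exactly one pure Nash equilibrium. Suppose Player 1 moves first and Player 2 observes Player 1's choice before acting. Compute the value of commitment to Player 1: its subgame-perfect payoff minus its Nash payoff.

Player 2 best-responds to each possible Player 1 move:
- T → Player 2 plays R (best of -3, -7, -1); Player 1 gets -5.
- M → Player 2 plays L (best of 9, -2, 6); Player 1 gets 9.
- B → Player 2 plays L (best of 9, 7, -8); Player 1 gets 3.
Player 1's induced payoffs are -5, 9, 3, so Player 1 commits to M. Subgame-perfect outcome: (M, L) with payoffs (9, 9).
Under simultaneous play:
Player 1's best replies: L→M; C→B; R→M.
Player 2's best replies: T→R; M→L; B→L.
The unique mutual best reply is (M, L), giving (9, 9).
Player 1's commitment gain: 9 − 9 = 0.

0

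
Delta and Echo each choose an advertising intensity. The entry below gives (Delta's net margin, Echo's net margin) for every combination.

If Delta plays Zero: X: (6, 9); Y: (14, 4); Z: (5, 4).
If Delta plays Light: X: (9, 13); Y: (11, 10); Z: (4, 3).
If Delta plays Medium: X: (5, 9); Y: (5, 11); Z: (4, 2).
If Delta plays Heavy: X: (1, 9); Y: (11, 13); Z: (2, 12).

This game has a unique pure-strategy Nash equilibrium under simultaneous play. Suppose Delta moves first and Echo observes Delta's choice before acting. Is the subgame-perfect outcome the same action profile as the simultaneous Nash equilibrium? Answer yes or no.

no

Work backward from Echo's decision.
- Zero: BR = X, leader payoff 6.
- Light: BR = X, leader payoff 9.
- Medium: BR = Y, leader payoff 5.
- Heavy: BR = Y, leader payoff 11.
Delta's induced payoffs are 6, 9, 5, 11, so Delta commits to Heavy. Subgame-perfect outcome: (Heavy, Y) with payoffs (11, 13).
For the simultaneous game, intersect best replies.
Delta's best replies: X→Light; Y→Zero; Z→Zero.
Echo's best replies: Zero→X; Light→X; Medium→Y; Heavy→Y.
The unique mutual best reply is (Light, X), giving (9, 13).
Sequential outcome (Heavy, Y) differs from the Nash profile (Light, X).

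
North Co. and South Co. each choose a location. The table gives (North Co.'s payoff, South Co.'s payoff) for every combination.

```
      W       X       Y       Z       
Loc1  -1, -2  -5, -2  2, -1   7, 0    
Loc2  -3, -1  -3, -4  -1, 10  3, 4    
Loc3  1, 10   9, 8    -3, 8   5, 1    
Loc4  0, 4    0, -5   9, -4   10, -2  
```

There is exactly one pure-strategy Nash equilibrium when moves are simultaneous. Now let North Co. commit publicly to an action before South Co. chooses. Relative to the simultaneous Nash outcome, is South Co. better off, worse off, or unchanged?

Work backward from South Co.'s decision.
- Loc1: BR = Z, leader payoff 7.
- Loc2: BR = Y, leader payoff -1.
- Loc3: BR = W, leader payoff 1.
- Loc4: BR = W, leader payoff 0.
North Co.'s induced payoffs are 7, -1, 1, 0, so North Co. commits to Loc1. Subgame-perfect outcome: (Loc1, Z) with payoffs (7, 0).
For the simultaneous game, intersect best replies.
North Co.'s best replies: W→Loc3; X→Loc3; Y→Loc4; Z→Loc4.
South Co.'s best replies: Loc1→Z; Loc2→Y; Loc3→W; Loc4→W.
The unique mutual best reply is (Loc3, W), giving (1, 10).
South Co. earns 0 sequentially versus 10 at the Nash outcome: worse off.

worse off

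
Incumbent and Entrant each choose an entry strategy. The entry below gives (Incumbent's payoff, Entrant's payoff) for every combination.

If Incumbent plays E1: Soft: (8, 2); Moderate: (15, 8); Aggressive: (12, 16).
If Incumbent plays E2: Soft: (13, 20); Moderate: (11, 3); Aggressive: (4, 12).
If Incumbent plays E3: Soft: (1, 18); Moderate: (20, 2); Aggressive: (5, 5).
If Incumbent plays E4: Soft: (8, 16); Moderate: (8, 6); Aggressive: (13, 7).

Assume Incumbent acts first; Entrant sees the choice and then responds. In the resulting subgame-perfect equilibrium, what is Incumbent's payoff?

13

Entrant best-responds to each possible Incumbent move:
- E1 → Entrant plays Aggressive (best of 2, 8, 16); Incumbent gets 12.
- E2 → Entrant plays Soft (best of 20, 3, 12); Incumbent gets 13.
- E3 → Entrant plays Soft (best of 18, 2, 5); Incumbent gets 1.
- E4 → Entrant plays Soft (best of 16, 6, 7); Incumbent gets 8.
Incumbent's induced payoffs are 12, 13, 1, 8, so Incumbent commits to E2. Subgame-perfect outcome: (E2, Soft) with payoffs (13, 20).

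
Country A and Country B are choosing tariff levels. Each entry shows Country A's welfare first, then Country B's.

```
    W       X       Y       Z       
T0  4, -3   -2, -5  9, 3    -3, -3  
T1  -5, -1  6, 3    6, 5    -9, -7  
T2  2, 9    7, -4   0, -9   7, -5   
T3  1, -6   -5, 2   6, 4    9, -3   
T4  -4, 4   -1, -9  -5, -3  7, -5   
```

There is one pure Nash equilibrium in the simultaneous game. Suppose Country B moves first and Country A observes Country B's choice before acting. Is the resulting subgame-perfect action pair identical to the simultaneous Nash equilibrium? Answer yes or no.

Work backward from Country A's decision.
- W: BR = T0, leader payoff -3.
- X: BR = T2, leader payoff -4.
- Y: BR = T0, leader payoff 3.
- Z: BR = T3, leader payoff -3.
Maximizing over -3, -4, 3, -3, Country B chooses Y. Subgame-perfect outcome: (T0, Y) with payoffs (9, 3).
Under simultaneous play:
Country A's best replies: W→T0; X→T2; Y→T0; Z→T3.
Country B's best replies: T0→Y; T1→Y; T2→W; T3→Y; T4→W.
The unique mutual best reply is (T0, Y), giving (9, 3).
Sequential outcome (T0, Y) coincides with the Nash profile (T0, Y).

yes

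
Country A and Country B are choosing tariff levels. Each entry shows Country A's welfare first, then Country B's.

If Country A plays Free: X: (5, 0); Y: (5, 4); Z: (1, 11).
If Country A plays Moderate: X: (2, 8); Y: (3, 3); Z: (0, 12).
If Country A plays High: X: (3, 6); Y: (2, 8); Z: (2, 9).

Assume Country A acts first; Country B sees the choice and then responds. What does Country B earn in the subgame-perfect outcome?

9

Work backward from Country B's decision.
- Free → Country B plays Z (best of 0, 4, 11); Country A gets 1.
- Moderate → Country B plays Z (best of 8, 3, 12); Country A gets 0.
- High → Country B plays Z (best of 6, 8, 9); Country A gets 2.
Maximizing over 1, 0, 2, Country A chooses High. Subgame-perfect outcome: (High, Z) with payoffs (2, 9).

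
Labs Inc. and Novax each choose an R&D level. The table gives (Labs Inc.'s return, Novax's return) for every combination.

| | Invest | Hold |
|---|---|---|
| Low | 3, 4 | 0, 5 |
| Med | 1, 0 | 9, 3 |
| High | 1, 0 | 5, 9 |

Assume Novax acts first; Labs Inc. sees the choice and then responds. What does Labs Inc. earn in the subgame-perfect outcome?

3

Backward induction with Novax moving first.
- Invest: Labs Inc. compares 3, 1, 1 and picks Low; Novax would get 4.
- Hold: Labs Inc. compares 0, 9, 5 and picks Med; Novax would get 3.
Among 4, 3, the best is 4 at Invest. Subgame-perfect outcome: (Low, Invest) with payoffs (3, 4).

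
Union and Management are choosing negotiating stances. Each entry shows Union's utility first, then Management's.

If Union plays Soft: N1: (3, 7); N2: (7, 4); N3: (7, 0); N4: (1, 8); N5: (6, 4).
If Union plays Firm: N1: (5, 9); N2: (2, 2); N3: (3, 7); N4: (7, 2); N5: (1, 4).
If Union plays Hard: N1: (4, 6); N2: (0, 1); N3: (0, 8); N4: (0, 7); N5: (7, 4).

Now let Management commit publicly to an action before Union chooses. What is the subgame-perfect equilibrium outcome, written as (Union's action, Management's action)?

Union best-responds to each possible Management move:
- N1: Union compares 3, 5, 4 and picks Firm; Management would get 9.
- N2: Union compares 7, 2, 0 and picks Soft; Management would get 4.
- N3: Union compares 7, 3, 0 and picks Soft; Management would get 0.
- N4: Union compares 1, 7, 0 and picks Firm; Management would get 2.
- N5: Union compares 6, 1, 7 and picks Hard; Management would get 4.
Management's induced payoffs are 9, 4, 0, 2, 4, so Management commits to N1. Subgame-perfect outcome: (Firm, N1) with payoffs (5, 9).

(Firm, N1)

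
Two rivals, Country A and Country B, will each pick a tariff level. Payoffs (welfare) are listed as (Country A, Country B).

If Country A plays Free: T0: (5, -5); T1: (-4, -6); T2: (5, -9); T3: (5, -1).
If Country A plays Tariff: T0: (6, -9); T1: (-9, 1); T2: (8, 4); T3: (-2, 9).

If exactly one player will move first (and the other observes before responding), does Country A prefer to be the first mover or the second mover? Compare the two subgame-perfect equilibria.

second

If Country A leads: Country B's best replies are Free→T3, Tariff→T3; Country A's induced payoffs 5, -2; outcome (Free, T3), payoffs (5, -1).
If Country B leads: Country A's best replies are T0→Tariff, T1→Free, T2→Tariff, T3→Free; Country B's induced payoffs -9, -6, 4, -1; outcome (Tariff, T2), payoffs (8, 4).
Country A gets 5 moving first and 8 moving second, so Country A prefers to move second.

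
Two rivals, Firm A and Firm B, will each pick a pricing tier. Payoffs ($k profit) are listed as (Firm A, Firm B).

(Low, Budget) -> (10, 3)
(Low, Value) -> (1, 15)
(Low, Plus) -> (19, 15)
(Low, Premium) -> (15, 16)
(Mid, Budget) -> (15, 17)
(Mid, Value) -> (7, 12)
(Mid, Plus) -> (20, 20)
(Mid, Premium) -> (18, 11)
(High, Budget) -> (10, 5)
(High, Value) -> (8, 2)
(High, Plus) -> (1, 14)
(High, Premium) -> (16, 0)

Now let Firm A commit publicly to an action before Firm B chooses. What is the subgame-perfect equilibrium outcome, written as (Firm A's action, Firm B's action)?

Work backward from Firm B's decision.
- Low: Firm B compares 3, 15, 15, 16 and picks Premium; Firm A would get 15.
- Mid: Firm B compares 17, 12, 20, 11 and picks Plus; Firm A would get 20.
- High: Firm B compares 5, 2, 14, 0 and picks Plus; Firm A would get 1.
Among 15, 20, 1, the best is 20 at Mid. Subgame-perfect outcome: (Mid, Plus) with payoffs (20, 20).

(Mid, Plus)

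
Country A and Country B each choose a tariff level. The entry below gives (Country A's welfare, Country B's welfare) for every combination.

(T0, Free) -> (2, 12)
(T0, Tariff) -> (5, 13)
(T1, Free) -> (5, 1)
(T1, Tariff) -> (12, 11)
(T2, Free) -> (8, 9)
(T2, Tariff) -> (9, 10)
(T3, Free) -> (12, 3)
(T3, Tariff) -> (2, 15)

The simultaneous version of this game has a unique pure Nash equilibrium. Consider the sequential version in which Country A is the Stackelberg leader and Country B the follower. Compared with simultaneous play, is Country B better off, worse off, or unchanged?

unchanged

Work backward from Country B's decision.
- T0: Country B compares 12, 13 and picks Tariff; Country A would get 5.
- T1: Country B compares 1, 11 and picks Tariff; Country A would get 12.
- T2: Country B compares 9, 10 and picks Tariff; Country A would get 9.
- T3: Country B compares 3, 15 and picks Tariff; Country A would get 2.
Country A's induced payoffs are 5, 12, 9, 2, so Country A commits to T1. Subgame-perfect outcome: (T1, Tariff) with payoffs (12, 11).
Now find the simultaneous Nash equilibrium.
Country A's best replies: Free→T3; Tariff→T1.
Country B's best replies: T0→Tariff; T1→Tariff; T2→Tariff; T3→Tariff.
The unique mutual best reply is (T1, Tariff), giving (12, 11).
Country B earns 11 sequentially versus 11 at the Nash outcome: unchanged.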